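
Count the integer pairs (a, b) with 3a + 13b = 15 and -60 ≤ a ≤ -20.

4

gcd(13, 3) = 1  (13 = 4·3 + 1, 3 = 3·1).
Back-substituting, 3·(-4) + 13·(1) = 1.
Scale by 15: particular solution (-60, 15); reduce a mod 13: (5, 0).
General solution: a = 5 + 13t, b = 0 - 3t for integer t.
-60 ≤ 5 + 13t ≤ -20 gives t ∈ [-5, -2], which is 4 values.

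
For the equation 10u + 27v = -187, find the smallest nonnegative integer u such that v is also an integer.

gcd(27, 10) = 1  (27 = 2×10 + 7, 10 = 1×7 + 3, 7 = 2×3 + 1, 3 = 3×1).
1 divides -187, so solutions exist.
Back-substituting, 10×(-8) + 27×(3) = 1.
Scale by -187/1 = -187: (u₀, v₀) = (1496, -561).
General solution: u = 1496 + 27t, v = -561 - 10t for integer t.
u ≥ 0: smallest is 1496 mod 27 = 11 (at t = -55), with v = -11.

11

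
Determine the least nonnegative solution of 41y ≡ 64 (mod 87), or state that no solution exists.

44

gcd(87, 41) = 1.
1 divides 64, so solutions exist.
By Bézout, 41×(17) + 87×(-8) = 1.
So 41×(17) ≡ 1 (mod 87); multiply by 64: y ≡ 1088 (mod 87).
Smallest nonnegative: y = 1088 mod 87 = 44.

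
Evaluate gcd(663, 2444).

gcd(2444, 663):
  2444 = 3*663 + 455
  663 = 1*455 + 208
  455 = 2*208 + 39
  208 = 5*39 + 13
  39 = 3*13
so gcd(2444, 663) = 13.

13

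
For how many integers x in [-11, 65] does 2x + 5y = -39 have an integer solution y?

gcd(5, 2) = 1.
By Bézout, 2·(-2) + 5·(1) = 1.
Particular solution: (3, -9).
General solution: x = 3 + 5t, y = -9 - 2t for integer t.
-11 ≤ 3 + 5t ≤ 65 gives t ∈ [-2, 12], which is 15 values.

15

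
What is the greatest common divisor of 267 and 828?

gcd(828, 267):
  828 = 3*267 + 27
  267 = 9*27 + 24
  27 = 1*24 + 3
  24 = 8*3
so gcd(828, 267) = 3.

3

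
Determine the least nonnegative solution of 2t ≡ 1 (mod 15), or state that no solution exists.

8

gcd(15, 2):
  15 = 7×2 + 1
  2 = 2×1
so gcd(15, 2) = 1.
1 divides 1, so solutions exist.
Back-substitute for Bézout coefficients:
  1 = 15 - 7×2
  ... = 2×(-7) + 15×(1)
So 2×(-7) ≡ 1 (mod 15); multiply by 1: t ≡ -7 (mod 15).
Smallest nonnegative: t = -7 mod 15 = 8.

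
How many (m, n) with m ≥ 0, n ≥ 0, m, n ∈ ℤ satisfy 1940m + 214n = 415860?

2

gcd(1940, 214) = 2.
By Bézout, 1940*(46) + 214*(-417) = 2.
One solution: (50, 1490).
General: m = 50 + 107t, n = 1490 - 970t.
m ≥ 0 ⇒ t ≥ 0; n ≥ 0 ⇒ t ≤ 1. So t ∈ [0, 1]: 2 solutions.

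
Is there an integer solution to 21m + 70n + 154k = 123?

no

gcd(70, 21):
  70 = 3*21 + 7
  21 = 3*7
so gcd(70, 21) = 7.
gcd(7, 154) = 7.
7 does not divide 123 (remainder 4), so no integer solutions.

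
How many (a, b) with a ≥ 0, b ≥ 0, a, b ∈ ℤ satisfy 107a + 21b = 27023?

gcd(107, 21) = 1.
By Bézout, 107×(-10) + 21×(51) = 1.
One solution: (19, 1190).
General: a = 19 + 21t, b = 1190 - 107t.
a ≥ 0 ⇒ t ≥ 0; b ≥ 0 ⇒ t ≤ 11. So t ∈ [0, 11]: 12 solutions.

12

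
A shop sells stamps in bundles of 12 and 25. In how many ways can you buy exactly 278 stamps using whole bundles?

Need nonnegative integers with 12j + 25k = 278.
gcd(12, 25) = 1, and 12·(-2) + 25·(1) = 1.
So (j₀, k₀) = (-556, 278); general j = -556 + 25t, k = 278 - 12t.
j ≥ 0 ⇒ t ≥ 23; k ≥ 0 ⇒ t ≤ 23. That's 1 value of t.

1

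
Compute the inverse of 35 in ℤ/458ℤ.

gcd(458, 35):
  458 = 13×35 + 3
  35 = 11×3 + 2
  3 = 1×2 + 1
  2 = 2×1
so gcd(458, 35) = 1.
Back-substitute for Bézout coefficients:
  1 = 3 - 1×2
  ... = 35×(-157) + 458×(12)
So 35×-157 ≡ 1 (mod 458), and -157 mod 458 = 301.

301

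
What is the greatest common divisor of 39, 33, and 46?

gcd(39, 33) = 3  (39 = 1·33 + 6, 33 = 5·6 + 3, 6 = 2·3).
gcd(3, 46) = 1.

1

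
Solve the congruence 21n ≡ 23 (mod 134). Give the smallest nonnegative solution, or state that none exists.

33

gcd(134, 21) = 1  (134 = 6·21 + 8, 21 = 2·8 + 5, 8 = 1·5 + 3, 5 = 1·3 + 2, 3 = 1·2 + 1, 2 = 2·1).
1 divides 23, so solutions exist.
Back-substituting, 21·(-51) + 134·(8) = 1.
So 21·(-51) ≡ 1 (mod 134); multiply by 23: n ≡ -1173 (mod 134).
Smallest nonnegative: n = -1173 mod 134 = 33.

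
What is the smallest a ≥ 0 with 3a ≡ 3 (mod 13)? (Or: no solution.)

1

gcd(13, 3):
  13 = 4·3 + 1
  3 = 3·1
so gcd(13, 3) = 1.
1 divides 3, so solutions exist.
Back-substitute for Bézout coefficients:
  1 = 13 - 4·3
  ... = 3·(-4) + 13·(1)
So 3·(-4) ≡ 1 (mod 13); multiply by 3: a ≡ -12 (mod 13).
Smallest nonnegative: a = -12 mod 13 = 1.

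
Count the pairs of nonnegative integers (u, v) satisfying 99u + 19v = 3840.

gcd(99, 19) = 1  (99 = 5*19 + 4, 19 = 4*4 + 3, 4 = 1*3 + 1, 3 = 3*1).
Back-substituting, 99*(5) + 19*(-26) = 1.
Scale by 3840: one solution is (19200, -99840). Reduce u mod 19: (10, 150).
General: u = 10 + 19t, v = 150 - 99t.
u ≥ 0 ⇒ t ≥ 0; v ≥ 0 ⇒ t ≤ 1. So t ∈ [0, 1]: 2 solutions.

2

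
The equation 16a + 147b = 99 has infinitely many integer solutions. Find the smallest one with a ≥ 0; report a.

gcd(147, 16):
  147 = 9×16 + 3
  16 = 5×3 + 1
  3 = 3×1
so gcd(147, 16) = 1.
1 divides 99, so solutions exist.
Back-substitute for Bézout coefficients:
  1 = 16 - 5×3
  ... = 16×(46) + 147×(-5)
Scale by 99/1 = 99: (a₀, b₀) = (4554, -495).
General solution: a = 4554 + 147t, b = -495 - 16t for integer t.
a ≥ 0: smallest is 4554 mod 147 = 144 (at t = -30), with b = -15.

144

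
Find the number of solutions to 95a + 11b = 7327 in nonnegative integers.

gcd(95, 11) = 1  (95 = 8*11 + 7, 11 = 1*7 + 4, 7 = 1*4 + 3, 4 = 1*3 + 1, 3 = 3*1).
Back-substituting, 95*(-3) + 11*(26) = 1.
Scale by 7327: one solution is (-21981, 190502). Reduce a mod 11: (8, 597).
General: a = 8 + 11t, b = 597 - 95t.
a ≥ 0 ⇒ t ≥ 0; b ≥ 0 ⇒ t ≤ 6. So t ∈ [0, 6]: 7 solutions.

7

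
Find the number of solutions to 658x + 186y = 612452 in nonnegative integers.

gcd(658, 186) = 2.
By Bézout, 658×(-13) + 186×(46) = 2.
One solution: (20, 3222).
General: x = 20 + 93t, y = 3222 - 329t.
x ≥ 0 ⇒ t ≥ 0; y ≥ 0 ⇒ t ≤ 9. So t ∈ [0, 9]: 10 solutions.

10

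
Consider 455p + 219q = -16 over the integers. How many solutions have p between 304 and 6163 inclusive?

gcd(455, 219) = 1.
By Bézout, 455*(-103) + 219*(214) = 1.
Particular solution: (115, -239).
General solution: p = 115 + 219t, q = -239 - 455t for integer t.
304 ≤ 115 + 219t ≤ 6163 gives t ∈ [1, 27], which is 27 values.

27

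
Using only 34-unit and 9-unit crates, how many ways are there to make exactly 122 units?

Need nonnegative integers with 34j + 9k = 122.
gcd(34, 9) = 1, and 34·(4) + 9·(-15) = 1.
So (j₀, k₀) = (488, -1830); general j = 488 + 9t, k = -1830 - 34t.
j ≥ 0 ⇒ t ≥ -54; k ≥ 0 ⇒ t ≤ -54. That's 1 value of t.

1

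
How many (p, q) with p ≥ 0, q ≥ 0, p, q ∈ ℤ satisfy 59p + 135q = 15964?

2

gcd(135, 59):
  135 = 2*59 + 17
  59 = 3*17 + 8
  17 = 2*8 + 1
  8 = 8*1
so gcd(135, 59) = 1.
Back-substitute for Bézout coefficients:
  1 = 17 - 2*8
  ... = 59*(-16) + 135*(7)
Scale by 15964: one solution is (-255424, 111748). Reduce p mod 135: (131, 61).
General: p = 131 + 135t, q = 61 - 59t.
p ≥ 0 ⇒ t ≥ 0; q ≥ 0 ⇒ t ≤ 1. So t ∈ [0, 1]: 2 solutions.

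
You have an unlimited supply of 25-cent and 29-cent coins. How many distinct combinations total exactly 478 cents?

Need nonnegative integers with 25j + 29k = 478.
gcd(25, 29) = 1, and 25·(7) + 29·(-6) = 1.
So (j₀, k₀) = (3346, -2868); general j = 3346 + 29t, k = -2868 - 25t.
j ≥ 0 ⇒ t ≥ -115; k ≥ 0 ⇒ t ≤ -115. That's 1 value of t.

1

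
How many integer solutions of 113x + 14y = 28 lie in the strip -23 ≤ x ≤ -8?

gcd(113, 14) = 1.
By Bézout, 113×(1) + 14×(-8) = 1.
Particular solution: (0, 2).
General solution: x = 0 + 14t, y = 2 - 113t for integer t.
-23 ≤ 0 + 14t ≤ -8 gives t ∈ [-1, -1], which is 1 value.

1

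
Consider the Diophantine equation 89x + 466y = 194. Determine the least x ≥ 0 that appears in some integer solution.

gcd(466, 89) = 1  (466 = 5·89 + 21, 89 = 4·21 + 5, 21 = 4·5 + 1, 5 = 5·1).
1 divides 194, so solutions exist.
Back-substituting, 89·(-89) + 466·(17) = 1.
Scale by 194/1 = 194: (x₀, y₀) = (-17266, 3298).
General solution: x = -17266 + 466t, y = 3298 - 89t for integer t.
x ≥ 0: smallest is -17266 mod 466 = 442 (at t = 38), with y = -84.

442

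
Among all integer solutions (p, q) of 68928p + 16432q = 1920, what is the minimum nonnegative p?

206

gcd(68928, 16432):
  68928 = 4*16432 + 3200
  16432 = 5*3200 + 432
  3200 = 7*432 + 176
  432 = 2*176 + 80
  176 = 2*80 + 16
  80 = 5*16
so gcd(68928, 16432) = 16.
16 divides 1920, so solutions exist.
Back-substitute for Bézout coefficients:
  16 = 176 - 2*80
  ... = 68928*(190) + 16432*(-797)
Scale by 1920/16 = 120: (p₀, q₀) = (22800, -95640).
General solution: p = 22800 + 1027t, q = -95640 - 4308t for integer t.
p ≥ 0: smallest is 22800 mod 1027 = 206 (at t = -22), with q = -864.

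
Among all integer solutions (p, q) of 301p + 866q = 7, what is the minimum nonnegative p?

141

gcd(866, 301) = 1.
1 divides 7, so solutions exist.
By Bézout, 301*(-351) + 866*(122) = 1.
Scale by 7/1 = 7: (p₀, q₀) = (-2457, 854).
General solution: p = -2457 + 866t, q = 854 - 301t for integer t.
p ≥ 0: smallest is -2457 mod 866 = 141 (at t = 3), with q = -49.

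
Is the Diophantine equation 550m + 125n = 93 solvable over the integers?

gcd(550, 125) = 25  (550 = 4*125 + 50, 125 = 2*50 + 25, 50 = 2*25).
25 does not divide 93 (remainder 18), so no integer solutions.

no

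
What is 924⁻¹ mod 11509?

gcd(11509, 924) = 1  (11509 = 12*924 + 421, 924 = 2*421 + 82, 421 = 5*82 + 11, 82 = 7*11 + 5, 11 = 2*5 + 1, 5 = 5*1).
Back-substituting, 924*(-2105) + 11509*(169) = 1.
So 924*-2105 ≡ 1 (mod 11509), and -2105 mod 11509 = 9404.

9404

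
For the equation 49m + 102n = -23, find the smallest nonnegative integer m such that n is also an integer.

gcd(102, 49):
  102 = 2·49 + 4
  49 = 12·4 + 1
  4 = 4·1
so gcd(102, 49) = 1.
1 divides -23, so solutions exist.
Back-substitute for Bézout coefficients:
  1 = 49 - 12·4
  ... = 49·(25) + 102·(-12)
Scale by -23/1 = -23: (m₀, n₀) = (-575, 276).
General solution: m = -575 + 102t, n = 276 - 49t for integer t.
m ≥ 0: smallest is -575 mod 102 = 37 (at t = 6), with n = -18.

37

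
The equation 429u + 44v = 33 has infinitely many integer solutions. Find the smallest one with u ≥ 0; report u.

gcd(429, 44):
  429 = 9*44 + 33
  44 = 1*33 + 11
  33 = 3*11
so gcd(429, 44) = 11.
11 divides 33, so solutions exist.
Back-substitute for Bézout coefficients:
  11 = 44 - 1*33
  ... = 429*(-1) + 44*(10)
Scale by 33/11 = 3: (u₀, v₀) = (-3, 30).
General solution: u = -3 + 4t, v = 30 - 39t for integer t.
u ≥ 0: smallest is -3 mod 4 = 1 (at t = 1), with v = -9.

1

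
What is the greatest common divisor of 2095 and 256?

gcd(2095, 256) = 1  (2095 = 8*256 + 47, 256 = 5*47 + 21, 47 = 2*21 + 5, 21 = 4*5 + 1, 5 = 5*1).

1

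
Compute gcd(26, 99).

1

gcd(99, 26):
  99 = 3·26 + 21
  26 = 1·21 + 5
  21 = 4·5 + 1
  5 = 5·1
so gcd(99, 26) = 1.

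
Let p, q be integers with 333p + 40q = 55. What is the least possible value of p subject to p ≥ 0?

gcd(333, 40):
  333 = 8·40 + 13
  40 = 3·13 + 1
  13 = 13·1
so gcd(333, 40) = 1.
1 divides 55, so solutions exist.
Back-substitute for Bézout coefficients:
  1 = 40 - 3·13
  ... = 333·(-3) + 40·(25)
Scale by 55/1 = 55: (p₀, q₀) = (-165, 1375).
General solution: p = -165 + 40t, q = 1375 - 333t for integer t.
p ≥ 0: smallest is -165 mod 40 = 35 (at t = 5), with q = -290.

35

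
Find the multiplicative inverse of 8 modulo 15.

gcd(15, 8):
  15 = 1·8 + 7
  8 = 1·7 + 1
  7 = 7·1
so gcd(15, 8) = 1.
Back-substitute for Bézout coefficients:
  1 = 8 - 1·7
  ... = 8·(2) + 15·(-1)
So 8·2 ≡ 1 (mod 15), and 2 mod 15 = 2.

2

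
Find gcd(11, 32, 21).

1

gcd(32, 11) = 1  (32 = 2×11 + 10, 11 = 1×10 + 1, 10 = 10×1).
gcd(1, 21) = 1.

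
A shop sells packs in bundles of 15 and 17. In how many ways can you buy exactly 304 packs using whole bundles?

2

Need nonnegative integers with 15j + 17k = 304.
gcd(15, 17) = 1, and 15·(8) + 17·(-7) = 1.
So (j₀, k₀) = (2432, -2128); general j = 2432 + 17t, k = -2128 - 15t.
j ≥ 0 ⇒ t ≥ -143; k ≥ 0 ⇒ t ≤ -142. That's 2 values of t.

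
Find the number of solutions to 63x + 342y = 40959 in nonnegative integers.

gcd(342, 63) = 9.
By Bézout, 63*(11) + 342*(-2) = 9.
One solution: (15, 117).
General: x = 15 + 38t, y = 117 - 7t.
x ≥ 0 ⇒ t ≥ 0; y ≥ 0 ⇒ t ≤ 16. So t ∈ [0, 16]: 17 solutions.

17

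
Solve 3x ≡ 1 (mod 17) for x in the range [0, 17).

6

gcd(17, 3) = 1.
By Bézout, 3·(6) + 17·(-1) = 1.
So 3·6 ≡ 1 (mod 17), and 6 mod 17 = 6.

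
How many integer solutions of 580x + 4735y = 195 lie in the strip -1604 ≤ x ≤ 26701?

30

gcd(4735, 580):
  4735 = 8*580 + 95
  580 = 6*95 + 10
  95 = 9*10 + 5
  10 = 2*5
so gcd(4735, 580) = 5.
Back-substitute for Bézout coefficients:
  5 = 95 - 9*10
  ... = 580*(-449) + 4735*(55)
Scale by 39: particular solution (-17511, 2145); reduce x mod 947: (482, -59).
General solution: x = 482 + 947t, y = -59 - 116t for integer t.
-1604 ≤ 482 + 947t ≤ 26701 gives t ∈ [-2, 27], which is 30 values.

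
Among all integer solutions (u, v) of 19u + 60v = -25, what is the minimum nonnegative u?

gcd(60, 19):
  60 = 3·19 + 3
  19 = 6·3 + 1
  3 = 3·1
so gcd(60, 19) = 1.
1 divides -25, so solutions exist.
Back-substitute for Bézout coefficients:
  1 = 19 - 6·3
  ... = 19·(19) + 60·(-6)
Scale by -25/1 = -25: (u₀, v₀) = (-475, 150).
General solution: u = -475 + 60t, v = 150 - 19t for integer t.
u ≥ 0: smallest is -475 mod 60 = 5 (at t = 8), with v = -2.

5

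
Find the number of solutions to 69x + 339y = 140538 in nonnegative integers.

18

gcd(339, 69) = 3  (339 = 4·69 + 63, 69 = 1·63 + 6, 63 = 10·6 + 3, 6 = 2·3).
Back-substituting, 69·(-54) + 339·(11) = 3.
Scale by 46846: one solution is (-2529684, 515306). Reduce x mod 113: (47, 405).
General: x = 47 + 113t, y = 405 - 23t.
x ≥ 0 ⇒ t ≥ 0; y ≥ 0 ⇒ t ≤ 17. So t ∈ [0, 17]: 18 solutions.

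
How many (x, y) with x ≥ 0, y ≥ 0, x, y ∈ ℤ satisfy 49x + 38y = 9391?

5

gcd(49, 38) = 1  (49 = 1*38 + 11, 38 = 3*11 + 5, 11 = 2*5 + 1, 5 = 5*1).
Back-substituting, 49*(7) + 38*(-9) = 1.
Scale by 9391: one solution is (65737, -84519). Reduce x mod 38: (35, 202).
General: x = 35 + 38t, y = 202 - 49t.
x ≥ 0 ⇒ t ≥ 0; y ≥ 0 ⇒ t ≤ 4. So t ∈ [0, 4]: 5 solutions.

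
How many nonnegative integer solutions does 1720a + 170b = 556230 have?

gcd(1720, 170):
  1720 = 10*170 + 20
  170 = 8*20 + 10
  20 = 2*10
so gcd(1720, 170) = 10.
Back-substitute for Bézout coefficients:
  10 = 170 - 8*20
  ... = 1720*(-8) + 170*(81)
Scale by 55623: one solution is (-444984, 4505463). Reduce a mod 17: (8, 3191).
General: a = 8 + 17t, b = 3191 - 172t.
a ≥ 0 ⇒ t ≥ 0; b ≥ 0 ⇒ t ≤ 18. So t ∈ [0, 18]: 19 solutions.

19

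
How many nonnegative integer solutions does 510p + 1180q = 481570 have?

gcd(1180, 510) = 10.
By Bézout, 510·(-37) + 1180·(16) = 10.
One solution: (109, 361).
General: p = 109 + 118t, q = 361 - 51t.
p ≥ 0 ⇒ t ≥ 0; q ≥ 0 ⇒ t ≤ 7. So t ∈ [0, 7]: 8 solutions.

8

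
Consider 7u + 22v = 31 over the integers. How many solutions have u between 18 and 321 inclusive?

gcd(22, 7) = 1  (22 = 3·7 + 1, 7 = 7·1).
Back-substituting, 7·(-3) + 22·(1) = 1.
Scale by 31: particular solution (-93, 31); reduce u mod 22: (17, -4).
General solution: u = 17 + 22t, v = -4 - 7t for integer t.
18 ≤ 17 + 22t ≤ 321 gives t ∈ [1, 13], which is 13 values.

13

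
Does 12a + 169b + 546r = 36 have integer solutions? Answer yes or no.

yes

gcd(169, 12) = 1  (169 = 14·12 + 1, 12 = 12·1).
gcd(1, 546) = 1.
1 divides 36, so integer solutions exist.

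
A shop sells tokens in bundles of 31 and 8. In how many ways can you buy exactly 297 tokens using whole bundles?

Need nonnegative integers with 31j + 8k = 297.
gcd(31, 8) = 1, and 31·(-1) + 8·(4) = 1.
So (j₀, k₀) = (-297, 1188); general j = -297 + 8t, k = 1188 - 31t.
j ≥ 0 ⇒ t ≥ 38; k ≥ 0 ⇒ t ≤ 38. That's 1 value of t.

1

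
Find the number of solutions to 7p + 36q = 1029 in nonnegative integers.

gcd(36, 7) = 1.
By Bézout, 7·(-5) + 36·(1) = 1.
One solution: (3, 28).
General: p = 3 + 36t, q = 28 - 7t.
p ≥ 0 ⇒ t ≥ 0; q ≥ 0 ⇒ t ≤ 4. So t ∈ [0, 4]: 5 solutions.

5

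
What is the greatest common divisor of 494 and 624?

26

gcd(624, 494) = 26  (624 = 1·494 + 130, 494 = 3·130 + 104, 130 = 1·104 + 26, 104 = 4·26).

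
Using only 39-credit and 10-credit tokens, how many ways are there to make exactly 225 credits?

1

Need nonnegative integers with 39j + 10k = 225.
gcd(39, 10) = 1, and 39·(-1) + 10·(4) = 1.
So (j₀, k₀) = (-225, 900); general j = -225 + 10t, k = 900 - 39t.
j ≥ 0 ⇒ t ≥ 23; k ≥ 0 ⇒ t ≤ 23. That's 1 value of t.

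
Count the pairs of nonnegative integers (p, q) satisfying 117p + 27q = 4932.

14

gcd(117, 27) = 9  (117 = 4*27 + 9, 27 = 3*9).
Back-substituting, 117*(1) + 27*(-4) = 9.
Scale by 548: one solution is (548, -2192). Reduce p mod 3: (2, 174).
General: p = 2 + 3t, q = 174 - 13t.
p ≥ 0 ⇒ t ≥ 0; q ≥ 0 ⇒ t ≤ 13. So t ∈ [0, 13]: 14 solutions.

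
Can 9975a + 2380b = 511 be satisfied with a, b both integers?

no

gcd(9975, 2380) = 35  (9975 = 4·2380 + 455, 2380 = 5·455 + 105, 455 = 4·105 + 35, 105 = 3·35).
35 does not divide 511 (remainder 21), so no integer solutions.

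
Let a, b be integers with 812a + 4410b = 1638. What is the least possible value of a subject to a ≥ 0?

279

gcd(4410, 812) = 14.
14 divides 1638, so solutions exist.
By Bézout, 812*(-38) + 4410*(7) = 14.
Scale by 1638/14 = 117: (a₀, b₀) = (-4446, 819).
General solution: a = -4446 + 315t, b = 819 - 58t for integer t.
a ≥ 0: smallest is -4446 mod 315 = 279 (at t = 15), with b = -51.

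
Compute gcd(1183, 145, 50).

1

gcd(1183, 145) = 1  (1183 = 8·145 + 23, 145 = 6·23 + 7, 23 = 3·7 + 2, 7 = 3·2 + 1, 2 = 2·1).
gcd(1, 50) = 1.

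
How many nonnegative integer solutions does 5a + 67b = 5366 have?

16

gcd(67, 5):
  67 = 13·5 + 2
  5 = 2·2 + 1
  2 = 2·1
so gcd(67, 5) = 1.
Back-substitute for Bézout coefficients:
  1 = 5 - 2·2
  ... = 5·(27) + 67·(-2)
Scale by 5366: one solution is (144882, -10732). Reduce a mod 67: (28, 78).
General: a = 28 + 67t, b = 78 - 5t.
a ≥ 0 ⇒ t ≥ 0; b ≥ 0 ⇒ t ≤ 15. So t ∈ [0, 15]: 16 solutions.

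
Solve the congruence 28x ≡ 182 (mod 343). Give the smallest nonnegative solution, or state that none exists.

gcd(343, 28) = 7.
7 divides 182, so solutions exist.
By Bézout, 28·(-12) + 343·(1) = 7.
So 28·(-12) ≡ 7 (mod 343); multiply by 26: x ≡ -312 (mod 49).
Smallest nonnegative: x = -312 mod 49 = 31.

31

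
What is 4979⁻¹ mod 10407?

gcd(10407, 4979) = 1.
By Bézout, 4979·(-2341) + 10407·(1120) = 1.
So 4979·-2341 ≡ 1 (mod 10407), and -2341 mod 10407 = 8066.

8066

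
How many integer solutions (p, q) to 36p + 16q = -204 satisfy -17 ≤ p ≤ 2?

gcd(36, 16) = 4.
By Bézout, 36·(1) + 16·(-2) = 4.
Particular solution: (1, -15).
General solution: p = 1 + 4t, q = -15 - 9t for integer t.
-17 ≤ 1 + 4t ≤ 2 gives t ∈ [-4, 0], which is 5 values.

5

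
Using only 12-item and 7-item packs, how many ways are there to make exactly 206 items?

3

Need nonnegative integers with 12j + 7k = 206.
gcd(12, 7) = 1, and 12·(3) + 7·(-5) = 1.
So (j₀, k₀) = (618, -1030); general j = 618 + 7t, k = -1030 - 12t.
j ≥ 0 ⇒ t ≥ -88; k ≥ 0 ⇒ t ≤ -86. That's 3 values of t.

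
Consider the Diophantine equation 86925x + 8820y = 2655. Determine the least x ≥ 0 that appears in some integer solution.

gcd(86925, 8820) = 15.
15 divides 2655, so solutions exist.
By Bézout, 86925*(83) + 8820*(-818) = 15.
Scale by 2655/15 = 177: (x₀, y₀) = (14691, -144786).
General solution: x = 14691 + 588t, y = -144786 - 5795t for integer t.
x ≥ 0: smallest is 14691 mod 588 = 579 (at t = -24), with y = -5706.

579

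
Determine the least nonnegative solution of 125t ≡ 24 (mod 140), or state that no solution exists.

no solution

gcd(140, 125) = 5  (140 = 1*125 + 15, 125 = 8*15 + 5, 15 = 3*5).
5 does not divide 24, so the congruence has no solution.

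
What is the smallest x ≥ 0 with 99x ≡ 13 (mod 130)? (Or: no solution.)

gcd(130, 99) = 1  (130 = 1*99 + 31, 99 = 3*31 + 6, 31 = 5*6 + 1, 6 = 6*1).
1 divides 13, so solutions exist.
Back-substituting, 99*(-21) + 130*(16) = 1.
So 99*(-21) ≡ 1 (mod 130); multiply by 13: x ≡ -273 (mod 130).
Smallest nonnegative: x = -273 mod 130 = 117.

117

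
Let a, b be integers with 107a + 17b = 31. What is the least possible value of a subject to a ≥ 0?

13

gcd(107, 17):
  107 = 6×17 + 5
  17 = 3×5 + 2
  5 = 2×2 + 1
  2 = 2×1
so gcd(107, 17) = 1.
1 divides 31, so solutions exist.
Back-substitute for Bézout coefficients:
  1 = 5 - 2×2
  ... = 107×(7) + 17×(-44)
Scale by 31/1 = 31: (a₀, b₀) = (217, -1364).
General solution: a = 217 + 17t, b = -1364 - 107t for integer t.
a ≥ 0: smallest is 217 mod 17 = 13 (at t = -12), with b = -80.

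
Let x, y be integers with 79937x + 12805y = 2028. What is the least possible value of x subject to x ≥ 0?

gcd(79937, 12805):
  79937 = 6·12805 + 3107
  12805 = 4·3107 + 377
  3107 = 8·377 + 91
  377 = 4·91 + 13
  91 = 7·13
so gcd(79937, 12805) = 13.
13 divides 2028, so solutions exist.
Back-substitute for Bézout coefficients:
  13 = 377 - 4·91
  ... = 79937·(-136) + 12805·(849)
Scale by 2028/13 = 156: (x₀, y₀) = (-21216, 132444).
General solution: x = -21216 + 985t, y = 132444 - 6149t for integer t.
x ≥ 0: smallest is -21216 mod 985 = 454 (at t = 22), with y = -2834.

454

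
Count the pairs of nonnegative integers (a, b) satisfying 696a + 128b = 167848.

15

gcd(696, 128):
  696 = 5*128 + 56
  128 = 2*56 + 16
  56 = 3*16 + 8
  16 = 2*8
so gcd(696, 128) = 8.
Back-substitute for Bézout coefficients:
  8 = 56 - 3*16
  ... = 696*(7) + 128*(-38)
Scale by 20981: one solution is (146867, -797278). Reduce a mod 16: (3, 1295).
General: a = 3 + 16t, b = 1295 - 87t.
a ≥ 0 ⇒ t ≥ 0; b ≥ 0 ⇒ t ≤ 14. So t ∈ [0, 14]: 15 solutions.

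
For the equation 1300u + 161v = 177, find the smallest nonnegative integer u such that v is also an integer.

gcd(1300, 161) = 1  (1300 = 8*161 + 12, 161 = 13*12 + 5, 12 = 2*5 + 2, 5 = 2*2 + 1, 2 = 2*1).
1 divides 177, so solutions exist.
Back-substituting, 1300*(-67) + 161*(541) = 1.
Scale by 177/1 = 177: (u₀, v₀) = (-11859, 95757).
General solution: u = -11859 + 161t, v = 95757 - 1300t for integer t.
u ≥ 0: smallest is -11859 mod 161 = 55 (at t = 74), with v = -443.

55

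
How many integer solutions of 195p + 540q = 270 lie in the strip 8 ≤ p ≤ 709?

gcd(540, 195) = 15  (540 = 2·195 + 150, 195 = 1·150 + 45, 150 = 3·45 + 15, 45 = 3·15).
Back-substituting, 195·(-11) + 540·(4) = 15.
Scale by 18: particular solution (-198, 72); reduce p mod 36: (18, -6).
General solution: p = 18 + 36t, q = -6 - 13t for integer t.
8 ≤ 18 + 36t ≤ 709 gives t ∈ [0, 19], which is 20 values.

20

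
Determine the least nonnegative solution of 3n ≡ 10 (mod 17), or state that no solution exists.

9

gcd(17, 3) = 1.
1 divides 10, so solutions exist.
By Bézout, 3·(6) + 17·(-1) = 1.
So 3·(6) ≡ 1 (mod 17); multiply by 10: n ≡ 60 (mod 17).
Smallest nonnegative: n = 60 mod 17 = 9.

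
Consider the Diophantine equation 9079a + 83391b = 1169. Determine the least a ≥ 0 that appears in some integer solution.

gcd(83391, 9079) = 7  (83391 = 9·9079 + 1680, 9079 = 5·1680 + 679, 1680 = 2·679 + 322, 679 = 2·322 + 35, 322 = 9·35 + 7, 35 = 5·7).
7 divides 1169, so solutions exist.
Back-substituting, 9079·(-2333) + 83391·(254) = 7.
Scale by 1169/7 = 167: (a₀, b₀) = (-389611, 42418).
General solution: a = -389611 + 11913t, b = 42418 - 1297t for integer t.
a ≥ 0: smallest is -389611 mod 11913 = 3518 (at t = 33), with b = -383.

3518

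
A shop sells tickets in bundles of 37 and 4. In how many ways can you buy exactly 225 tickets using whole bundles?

2

Need nonnegative integers with 37j + 4k = 225.
gcd(37, 4) = 1, and 37·(1) + 4·(-9) = 1.
So (j₀, k₀) = (225, -2025); general j = 225 + 4t, k = -2025 - 37t.
j ≥ 0 ⇒ t ≥ -56; k ≥ 0 ⇒ t ≤ -55. That's 2 values of t.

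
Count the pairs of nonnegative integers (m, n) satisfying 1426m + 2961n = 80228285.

19

gcd(2961, 1426) = 1  (2961 = 2·1426 + 109, 1426 = 13·109 + 9, 109 = 12·9 + 1, 9 = 9·1).
Back-substituting, 1426·(-326) + 2961·(157) = 1.
Scale by 80228285: one solution is (-26154420910, 12595840745). Reduce m mod 2961: (299, 26951).
General: m = 299 + 2961t, n = 26951 - 1426t.
m ≥ 0 ⇒ t ≥ 0; n ≥ 0 ⇒ t ≤ 18. So t ∈ [0, 18]: 19 solutions.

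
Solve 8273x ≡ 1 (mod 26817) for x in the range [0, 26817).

13838

gcd(26817, 8273) = 1  (26817 = 3×8273 + 1998, 8273 = 4×1998 + 281, 1998 = 7×281 + 31, 281 = 9×31 + 2, 31 = 15×2 + 1, 2 = 2×1).
Back-substituting, 8273×(-12979) + 26817×(4004) = 1.
So 8273×-12979 ≡ 1 (mod 26817), and -12979 mod 26817 = 13838.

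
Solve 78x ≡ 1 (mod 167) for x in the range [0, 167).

15

gcd(167, 78) = 1  (167 = 2*78 + 11, 78 = 7*11 + 1, 11 = 11*1).
Back-substituting, 78*(15) + 167*(-7) = 1.
So 78*15 ≡ 1 (mod 167), and 15 mod 167 = 15.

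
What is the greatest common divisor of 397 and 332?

1

gcd(397, 332):
  397 = 1*332 + 65
  332 = 5*65 + 7
  65 = 9*7 + 2
  7 = 3*2 + 1
  2 = 2*1
so gcd(397, 332) = 1.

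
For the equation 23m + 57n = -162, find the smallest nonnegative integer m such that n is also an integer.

45

gcd(57, 23):
  57 = 2*23 + 11
  23 = 2*11 + 1
  11 = 11*1
so gcd(57, 23) = 1.
1 divides -162, so solutions exist.
Back-substitute for Bézout coefficients:
  1 = 23 - 2*11
  ... = 23*(5) + 57*(-2)
Scale by -162/1 = -162: (m₀, n₀) = (-810, 324).
General solution: m = -810 + 57t, n = 324 - 23t for integer t.
m ≥ 0: smallest is -810 mod 57 = 45 (at t = 15), with n = -21.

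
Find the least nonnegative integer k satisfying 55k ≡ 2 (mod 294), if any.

gcd(294, 55):
  294 = 5·55 + 19
  55 = 2·19 + 17
  19 = 1·17 + 2
  17 = 8·2 + 1
  2 = 2·1
so gcd(294, 55) = 1.
1 divides 2, so solutions exist.
Back-substitute for Bézout coefficients:
  1 = 17 - 8·2
  ... = 55·(139) + 294·(-26)
So 55·(139) ≡ 1 (mod 294); multiply by 2: k ≡ 278 (mod 294).
Smallest nonnegative: k = 278 mod 294 = 278.

278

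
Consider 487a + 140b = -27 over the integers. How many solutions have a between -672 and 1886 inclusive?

18

gcd(487, 140) = 1.
By Bézout, 487×(23) + 140×(-80) = 1.
Particular solution: (79, -275).
General solution: a = 79 + 140t, b = -275 - 487t for integer t.
-672 ≤ 79 + 140t ≤ 1886 gives t ∈ [-5, 12], which is 18 values.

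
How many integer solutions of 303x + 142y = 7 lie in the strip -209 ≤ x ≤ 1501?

gcd(303, 142) = 1  (303 = 2×142 + 19, 142 = 7×19 + 9, 19 = 2×9 + 1, 9 = 9×1).
Back-substituting, 303×(15) + 142×(-32) = 1.
Scale by 7: particular solution (105, -224); reduce x mod 142: (105, -224).
General solution: x = 105 + 142t, y = -224 - 303t for integer t.
-209 ≤ 105 + 142t ≤ 1501 gives t ∈ [-2, 9], which is 12 values.

12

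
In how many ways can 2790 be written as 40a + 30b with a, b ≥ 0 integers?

24

gcd(40, 30):
  40 = 1·30 + 10
  30 = 3·10
so gcd(40, 30) = 10.
Back-substitute for Bézout coefficients:
  10 = 40 - 1·30
  ... = 40·(1) + 30·(-1)
Scale by 279: one solution is (279, -279). Reduce a mod 3: (0, 93).
General: a = 0 + 3t, b = 93 - 4t.
a ≥ 0 ⇒ t ≥ 0; b ≥ 0 ⇒ t ≤ 23. So t ∈ [0, 23]: 24 solutions.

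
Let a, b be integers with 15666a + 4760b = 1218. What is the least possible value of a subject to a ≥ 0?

gcd(15666, 4760) = 14.
14 divides 1218, so solutions exist.
By Bézout, 15666·(79) + 4760·(-260) = 14.
Scale by 1218/14 = 87: (a₀, b₀) = (6873, -22620).
General solution: a = 6873 + 340t, b = -22620 - 1119t for integer t.
a ≥ 0: smallest is 6873 mod 340 = 73 (at t = -20), with b = -240.

73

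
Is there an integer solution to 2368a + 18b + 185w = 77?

yes

gcd(2368, 18) = 2  (2368 = 131×18 + 10, 18 = 1×10 + 8, 10 = 1×8 + 2, 8 = 4×2).
gcd(2, 185) = 1.
1 divides 77, so integer solutions exist.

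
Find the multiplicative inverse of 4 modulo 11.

gcd(11, 4):
  11 = 2*4 + 3
  4 = 1*3 + 1
  3 = 3*1
so gcd(11, 4) = 1.
Back-substitute for Bézout coefficients:
  1 = 4 - 1*3
  ... = 4*(3) + 11*(-1)
So 4*3 ≡ 1 (mod 11), and 3 mod 11 = 3.

3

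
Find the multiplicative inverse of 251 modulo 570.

461

gcd(570, 251) = 1  (570 = 2·251 + 68, 251 = 3·68 + 47, 68 = 1·47 + 21, 47 = 2·21 + 5, 21 = 4·5 + 1, 5 = 5·1).
Back-substituting, 251·(-109) + 570·(48) = 1.
So 251·-109 ≡ 1 (mod 570), and -109 mod 570 = 461.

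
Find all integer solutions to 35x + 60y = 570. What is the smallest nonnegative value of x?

gcd(60, 35) = 5.
5 divides 570, so solutions exist.
By Bézout, 35×(-5) + 60×(3) = 5.
Scale by 570/5 = 114: (x₀, y₀) = (-570, 342).
General solution: x = -570 + 12t, y = 342 - 7t for integer t.
x ≥ 0: smallest is -570 mod 12 = 6 (at t = 48), with y = 6.

6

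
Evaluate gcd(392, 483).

7

gcd(483, 392):
  483 = 1×392 + 91
  392 = 4×91 + 28
  91 = 3×28 + 7
  28 = 4×7
so gcd(483, 392) = 7.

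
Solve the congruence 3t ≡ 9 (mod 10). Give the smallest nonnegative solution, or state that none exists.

3

gcd(10, 3) = 1  (10 = 3·3 + 1, 3 = 3·1).
1 divides 9, so solutions exist.
Back-substituting, 3·(-3) + 10·(1) = 1.
So 3·(-3) ≡ 1 (mod 10); multiply by 9: t ≡ -27 (mod 10).
Smallest nonnegative: t = -27 mod 10 = 3.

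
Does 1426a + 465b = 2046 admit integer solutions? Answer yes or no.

yes

gcd(1426, 465) = 31  (1426 = 3·465 + 31, 465 = 15·31).
31 divides 2046, so integer solutions exist.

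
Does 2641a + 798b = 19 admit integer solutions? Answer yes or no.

gcd(2641, 798) = 19  (2641 = 3×798 + 247, 798 = 3×247 + 57, 247 = 4×57 + 19, 57 = 3×19).
19 divides 19, so integer solutions exist.

yes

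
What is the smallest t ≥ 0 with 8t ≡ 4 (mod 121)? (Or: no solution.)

gcd(121, 8) = 1.
1 divides 4, so solutions exist.
By Bézout, 8*(-15) + 121*(1) = 1.
So 8*(-15) ≡ 1 (mod 121); multiply by 4: t ≡ -60 (mod 121).
Smallest nonnegative: t = -60 mod 121 = 61.

61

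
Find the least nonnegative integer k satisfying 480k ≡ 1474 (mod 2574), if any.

no solution

gcd(2574, 480):
  2574 = 5·480 + 174
  480 = 2·174 + 132
  174 = 1·132 + 42
  132 = 3·42 + 6
  42 = 7·6
so gcd(2574, 480) = 6.
6 does not divide 1474, so the congruence has no solution.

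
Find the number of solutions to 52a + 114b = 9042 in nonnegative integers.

gcd(114, 52):
  114 = 2*52 + 10
  52 = 5*10 + 2
  10 = 5*2
so gcd(114, 52) = 2.
Back-substitute for Bézout coefficients:
  2 = 52 - 5*10
  ... = 52*(11) + 114*(-5)
Scale by 4521: one solution is (49731, -22605). Reduce a mod 57: (27, 67).
General: a = 27 + 57t, b = 67 - 26t.
a ≥ 0 ⇒ t ≥ 0; b ≥ 0 ⇒ t ≤ 2. So t ∈ [0, 2]: 3 solutions.

3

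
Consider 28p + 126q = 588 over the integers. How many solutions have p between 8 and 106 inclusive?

11

gcd(126, 28) = 14  (126 = 4·28 + 14, 28 = 2·14).
Back-substituting, 28·(-4) + 126·(1) = 14.
Scale by 42: particular solution (-168, 42); reduce p mod 9: (3, 4).
General solution: p = 3 + 9t, q = 4 - 2t for integer t.
8 ≤ 3 + 9t ≤ 106 gives t ∈ [1, 11], which is 11 values.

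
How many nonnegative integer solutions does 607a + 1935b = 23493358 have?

gcd(1935, 607) = 1.
By Bézout, 607·(628) + 1935·(-197) = 1.
One solution: (1429, 11693).
General: a = 1429 + 1935t, b = 11693 - 607t.
a ≥ 0 ⇒ t ≥ 0; b ≥ 0 ⇒ t ≤ 19. So t ∈ [0, 19]: 20 solutions.

20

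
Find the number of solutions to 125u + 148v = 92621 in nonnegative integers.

5

gcd(148, 125) = 1.
By Bézout, 125·(45) + 148·(-38) = 1.
One solution: (117, 527).
General: u = 117 + 148t, v = 527 - 125t.
u ≥ 0 ⇒ t ≥ 0; v ≥ 0 ⇒ t ≤ 4. So t ∈ [0, 4]: 5 solutions.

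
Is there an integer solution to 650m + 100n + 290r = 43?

no

gcd(650, 100):
  650 = 6×100 + 50
  100 = 2×50
so gcd(650, 100) = 50.
gcd(50, 290) = 10.
10 does not divide 43 (remainder 3), so no integer solutions.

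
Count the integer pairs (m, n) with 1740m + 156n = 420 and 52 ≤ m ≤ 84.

gcd(1740, 156):
  1740 = 11*156 + 24
  156 = 6*24 + 12
  24 = 2*12
so gcd(1740, 156) = 12.
Back-substitute for Bézout coefficients:
  12 = 156 - 6*24
  ... = 1740*(-6) + 156*(67)
Scale by 35: particular solution (-210, 2345); reduce m mod 13: (11, -120).
General solution: m = 11 + 13t, n = -120 - 145t for integer t.
52 ≤ 11 + 13t ≤ 84 gives t ∈ [4, 5], which is 2 values.

2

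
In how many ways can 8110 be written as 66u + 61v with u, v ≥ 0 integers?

2

gcd(66, 61) = 1  (66 = 1·61 + 5, 61 = 12·5 + 1, 5 = 5·1).
Back-substituting, 66·(-12) + 61·(13) = 1.
Scale by 8110: one solution is (-97320, 105430). Reduce u mod 61: (36, 94).
General: u = 36 + 61t, v = 94 - 66t.
u ≥ 0 ⇒ t ≥ 0; v ≥ 0 ⇒ t ≤ 1. So t ∈ [0, 1]: 2 solutions.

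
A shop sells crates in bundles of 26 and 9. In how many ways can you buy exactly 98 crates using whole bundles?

Need nonnegative integers with 26j + 9k = 98.
gcd(26, 9) = 1, and 26·(-1) + 9·(3) = 1.
So (j₀, k₀) = (-98, 294); general j = -98 + 9t, k = 294 - 26t.
j ≥ 0 ⇒ t ≥ 11; k ≥ 0 ⇒ t ≤ 11. That's 1 value of t.

1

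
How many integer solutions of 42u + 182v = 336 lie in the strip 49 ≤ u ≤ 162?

gcd(182, 42) = 14.
By Bézout, 42·(-4) + 182·(1) = 14.
Particular solution: (8, 0).
General solution: u = 8 + 13t, v = 0 - 3t for integer t.
49 ≤ 8 + 13t ≤ 162 gives t ∈ [4, 11], which is 8 values.

8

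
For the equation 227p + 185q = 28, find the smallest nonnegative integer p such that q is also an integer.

gcd(227, 185):
  227 = 1×185 + 42
  185 = 4×42 + 17
  42 = 2×17 + 8
  17 = 2×8 + 1
  8 = 8×1
so gcd(227, 185) = 1.
1 divides 28, so solutions exist.
Back-substitute for Bézout coefficients:
  1 = 17 - 2×8
  ... = 227×(-22) + 185×(27)
Scale by 28/1 = 28: (p₀, q₀) = (-616, 756).
General solution: p = -616 + 185t, q = 756 - 227t for integer t.
p ≥ 0: smallest is -616 mod 185 = 124 (at t = 4), with q = -152.

124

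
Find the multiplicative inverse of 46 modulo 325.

gcd(325, 46):
  325 = 7×46 + 3
  46 = 15×3 + 1
  3 = 3×1
so gcd(325, 46) = 1.
Back-substitute for Bézout coefficients:
  1 = 46 - 15×3
  ... = 46×(106) + 325×(-15)
So 46×106 ≡ 1 (mod 325), and 106 mod 325 = 106.

106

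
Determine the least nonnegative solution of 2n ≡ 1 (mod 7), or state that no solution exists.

4

gcd(7, 2):
  7 = 3*2 + 1
  2 = 2*1
so gcd(7, 2) = 1.
1 divides 1, so solutions exist.
Back-substitute for Bézout coefficients:
  1 = 7 - 3*2
  ... = 2*(-3) + 7*(1)
So 2*(-3) ≡ 1 (mod 7); multiply by 1: n ≡ -3 (mod 7).
Smallest nonnegative: n = -3 mod 7 = 4.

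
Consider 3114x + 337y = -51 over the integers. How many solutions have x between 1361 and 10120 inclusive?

26

gcd(3114, 337):
  3114 = 9*337 + 81
  337 = 4*81 + 13
  81 = 6*13 + 3
  13 = 4*3 + 1
  3 = 3*1
so gcd(3114, 337) = 1.
Back-substitute for Bézout coefficients:
  1 = 13 - 4*3
  ... = 3114*(-104) + 337*(961)
Scale by -51: particular solution (5304, -49011); reduce x mod 337: (249, -2301).
General solution: x = 249 + 337t, y = -2301 - 3114t for integer t.
1361 ≤ 249 + 337t ≤ 10120 gives t ∈ [4, 29], which is 26 values.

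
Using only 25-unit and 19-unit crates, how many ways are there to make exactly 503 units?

1

Need nonnegative integers with 25j + 19k = 503.
gcd(25, 19) = 1, and 25·(-3) + 19·(4) = 1.
So (j₀, k₀) = (-1509, 2012); general j = -1509 + 19t, k = 2012 - 25t.
j ≥ 0 ⇒ t ≥ 80; k ≥ 0 ⇒ t ≤ 80. That's 1 value of t.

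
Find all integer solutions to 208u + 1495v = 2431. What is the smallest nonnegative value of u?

62

gcd(1495, 208) = 13.
13 divides 2431, so solutions exist.
By Bézout, 208·(36) + 1495·(-5) = 13.
Scale by 2431/13 = 187: (u₀, v₀) = (6732, -935).
General solution: u = 6732 + 115t, v = -935 - 16t for integer t.
u ≥ 0: smallest is 6732 mod 115 = 62 (at t = -58), with v = -7.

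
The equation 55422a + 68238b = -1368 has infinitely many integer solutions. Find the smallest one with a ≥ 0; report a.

gcd(68238, 55422) = 18  (68238 = 1·55422 + 12816, 55422 = 4·12816 + 4158, 12816 = 3·4158 + 342, 4158 = 12·342 + 54, 342 = 6·54 + 18, 54 = 3·18).
18 divides -1368, so solutions exist.
Back-substituting, 55422·(-1198) + 68238·(973) = 18.
Scale by -1368/18 = -76: (a₀, b₀) = (91048, -73948).
General solution: a = 91048 + 3791t, b = -73948 - 3079t for integer t.
a ≥ 0: smallest is 91048 mod 3791 = 64 (at t = -24), with b = -52.

64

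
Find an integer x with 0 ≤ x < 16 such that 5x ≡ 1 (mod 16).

gcd(16, 5):
  16 = 3·5 + 1
  5 = 5·1
so gcd(16, 5) = 1.
Back-substitute for Bézout coefficients:
  1 = 16 - 3·5
  ... = 5·(-3) + 16·(1)
So 5·-3 ≡ 1 (mod 16), and -3 mod 16 = 13.

13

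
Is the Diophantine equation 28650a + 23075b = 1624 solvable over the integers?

gcd(28650, 23075) = 25.
25 does not divide 1624 (remainder 24), so no integer solutions.

no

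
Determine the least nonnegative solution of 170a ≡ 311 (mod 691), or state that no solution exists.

201

gcd(691, 170):
  691 = 4×170 + 11
  170 = 15×11 + 5
  11 = 2×5 + 1
  5 = 5×1
so gcd(691, 170) = 1.
1 divides 311, so solutions exist.
Back-substitute for Bézout coefficients:
  1 = 11 - 2×5
  ... = 170×(-126) + 691×(31)
So 170×(-126) ≡ 1 (mod 691); multiply by 311: a ≡ -39186 (mod 691).
Smallest nonnegative: a = -39186 mod 691 = 201.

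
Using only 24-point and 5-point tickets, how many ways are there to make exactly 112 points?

Need nonnegative integers with 24j + 5k = 112.
gcd(24, 5) = 1, and 24·(-1) + 5·(5) = 1.
So (j₀, k₀) = (-112, 560); general j = -112 + 5t, k = 560 - 24t.
j ≥ 0 ⇒ t ≥ 23; k ≥ 0 ⇒ t ≤ 23. That's 1 value of t.

1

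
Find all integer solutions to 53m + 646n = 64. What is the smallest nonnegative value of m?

440

gcd(646, 53) = 1.
1 divides 64, so solutions exist.
By Bézout, 53×(-195) + 646×(16) = 1.
Scale by 64/1 = 64: (m₀, n₀) = (-12480, 1024).
General solution: m = -12480 + 646t, n = 1024 - 53t for integer t.
m ≥ 0: smallest is -12480 mod 646 = 440 (at t = 20), with n = -36.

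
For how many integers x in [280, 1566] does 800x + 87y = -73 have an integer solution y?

15

gcd(800, 87):
  800 = 9*87 + 17
  87 = 5*17 + 2
  17 = 8*2 + 1
  2 = 2*1
so gcd(800, 87) = 1.
Back-substitute for Bézout coefficients:
  1 = 17 - 8*2
  ... = 800*(41) + 87*(-377)
Scale by -73: particular solution (-2993, 27521); reduce x mod 87: (52, -479).
General solution: x = 52 + 87t, y = -479 - 800t for integer t.
280 ≤ 52 + 87t ≤ 1566 gives t ∈ [3, 17], which is 15 values.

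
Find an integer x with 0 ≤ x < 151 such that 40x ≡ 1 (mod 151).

34

gcd(151, 40) = 1  (151 = 3×40 + 31, 40 = 1×31 + 9, 31 = 3×9 + 4, 9 = 2×4 + 1, 4 = 4×1).
Back-substituting, 40×(34) + 151×(-9) = 1.
So 40×34 ≡ 1 (mod 151), and 34 mod 151 = 34.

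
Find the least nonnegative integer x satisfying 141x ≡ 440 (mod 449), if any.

191

gcd(449, 141):
  449 = 3×141 + 26
  141 = 5×26 + 11
  26 = 2×11 + 4
  11 = 2×4 + 3
  4 = 1×3 + 1
  3 = 3×1
so gcd(449, 141) = 1.
1 divides 440, so solutions exist.
Back-substitute for Bézout coefficients:
  1 = 4 - 1×3
  ... = 141×(-121) + 449×(38)
So 141×(-121) ≡ 1 (mod 449); multiply by 440: x ≡ -53240 (mod 449).
Smallest nonnegative: x = -53240 mod 449 = 191.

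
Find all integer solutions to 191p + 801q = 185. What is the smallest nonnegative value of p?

781

gcd(801, 191) = 1.
1 divides 185, so solutions exist.
By Bézout, 191·(-130) + 801·(31) = 1.
Scale by 185/1 = 185: (p₀, q₀) = (-24050, 5735).
General solution: p = -24050 + 801t, q = 5735 - 191t for integer t.
p ≥ 0: smallest is -24050 mod 801 = 781 (at t = 31), with q = -186.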